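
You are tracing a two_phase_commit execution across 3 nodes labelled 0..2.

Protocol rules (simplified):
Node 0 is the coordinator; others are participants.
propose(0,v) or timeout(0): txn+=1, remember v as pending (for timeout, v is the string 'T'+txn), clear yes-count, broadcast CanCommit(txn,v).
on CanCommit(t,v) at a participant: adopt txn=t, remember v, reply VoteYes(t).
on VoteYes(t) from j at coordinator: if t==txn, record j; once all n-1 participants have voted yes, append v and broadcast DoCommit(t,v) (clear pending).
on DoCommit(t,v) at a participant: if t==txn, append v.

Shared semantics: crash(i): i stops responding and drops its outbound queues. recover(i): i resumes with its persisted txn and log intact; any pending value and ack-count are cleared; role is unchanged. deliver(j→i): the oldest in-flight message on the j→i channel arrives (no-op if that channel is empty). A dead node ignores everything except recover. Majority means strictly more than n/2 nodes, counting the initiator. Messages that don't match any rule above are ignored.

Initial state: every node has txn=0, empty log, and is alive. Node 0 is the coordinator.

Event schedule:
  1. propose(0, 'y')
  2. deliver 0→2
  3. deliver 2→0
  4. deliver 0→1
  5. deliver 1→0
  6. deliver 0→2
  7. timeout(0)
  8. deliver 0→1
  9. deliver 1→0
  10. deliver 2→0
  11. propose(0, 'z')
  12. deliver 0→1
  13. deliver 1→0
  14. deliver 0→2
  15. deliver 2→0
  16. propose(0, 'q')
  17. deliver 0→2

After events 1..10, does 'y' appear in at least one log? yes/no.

1. propose(0,'y'):  <0:coor t1 ->
2. deliver 0→2:  <2:part t1 ->
3. deliver 2→0:  nop
4. deliver 0→1:  <1:part t1 ->
5. deliver 1→0:  <0:coor t1 y>
6. deliver 0→2:  <2:part t1 y>
7. timeout(0):  <0:coor t2 y>
8. deliver 0→1:  <1:part t1 y>
9. deliver 1→0:  nop
10. deliver 2→0:  nop

yes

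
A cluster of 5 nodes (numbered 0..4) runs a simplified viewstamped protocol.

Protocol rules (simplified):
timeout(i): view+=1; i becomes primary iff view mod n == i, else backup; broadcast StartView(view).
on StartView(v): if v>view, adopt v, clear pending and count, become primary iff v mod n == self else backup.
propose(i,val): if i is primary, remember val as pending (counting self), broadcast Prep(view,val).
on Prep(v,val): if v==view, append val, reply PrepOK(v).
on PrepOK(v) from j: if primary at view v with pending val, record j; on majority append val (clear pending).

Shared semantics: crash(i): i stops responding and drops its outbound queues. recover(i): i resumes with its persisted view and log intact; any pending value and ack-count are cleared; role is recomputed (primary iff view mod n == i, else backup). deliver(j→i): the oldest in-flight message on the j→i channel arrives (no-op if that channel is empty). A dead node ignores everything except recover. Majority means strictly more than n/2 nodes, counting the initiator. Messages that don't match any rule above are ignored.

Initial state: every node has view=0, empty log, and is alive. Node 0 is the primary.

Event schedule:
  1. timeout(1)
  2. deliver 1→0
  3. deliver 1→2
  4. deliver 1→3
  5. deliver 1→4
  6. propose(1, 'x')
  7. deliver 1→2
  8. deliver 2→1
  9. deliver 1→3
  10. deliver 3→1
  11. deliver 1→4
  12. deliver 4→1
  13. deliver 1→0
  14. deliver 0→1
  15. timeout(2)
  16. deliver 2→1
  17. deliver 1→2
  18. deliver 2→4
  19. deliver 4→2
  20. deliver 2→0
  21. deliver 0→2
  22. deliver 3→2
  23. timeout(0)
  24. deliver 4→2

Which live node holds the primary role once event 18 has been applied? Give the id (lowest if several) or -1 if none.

[1] timeout(1) → N1(prim v1 [-])
[2] deliver 1→0 → N0(back v1 [-])
[3] deliver 1→2 → N2(back v1 [-])
[4] deliver 1→3 → N3(back v1 [-])
[5] deliver 1→4 → N4(back v1 [-])
[6] propose(1,'x') → ∅
[7] deliver 1→2 → N2(back v1 [x])
[8] deliver 2→1 → ∅
[9] deliver 1→3 → N3(back v1 [x])
[10] deliver 3→1 → N1(prim v1 [x])
[11] deliver 1→4 → N4(back v1 [x])
[12] deliver 4→1 → ∅
[13] deliver 1→0 → N0(back v1 [x])
[14] deliver 0→1 → ∅
[15] timeout(2) → N2(prim v2 [x])
[16] deliver 2→1 → N1(back v2 [x])
[17] deliver 1→2 → ∅
[18] deliver 2→4 → N4(back v2 [x])

2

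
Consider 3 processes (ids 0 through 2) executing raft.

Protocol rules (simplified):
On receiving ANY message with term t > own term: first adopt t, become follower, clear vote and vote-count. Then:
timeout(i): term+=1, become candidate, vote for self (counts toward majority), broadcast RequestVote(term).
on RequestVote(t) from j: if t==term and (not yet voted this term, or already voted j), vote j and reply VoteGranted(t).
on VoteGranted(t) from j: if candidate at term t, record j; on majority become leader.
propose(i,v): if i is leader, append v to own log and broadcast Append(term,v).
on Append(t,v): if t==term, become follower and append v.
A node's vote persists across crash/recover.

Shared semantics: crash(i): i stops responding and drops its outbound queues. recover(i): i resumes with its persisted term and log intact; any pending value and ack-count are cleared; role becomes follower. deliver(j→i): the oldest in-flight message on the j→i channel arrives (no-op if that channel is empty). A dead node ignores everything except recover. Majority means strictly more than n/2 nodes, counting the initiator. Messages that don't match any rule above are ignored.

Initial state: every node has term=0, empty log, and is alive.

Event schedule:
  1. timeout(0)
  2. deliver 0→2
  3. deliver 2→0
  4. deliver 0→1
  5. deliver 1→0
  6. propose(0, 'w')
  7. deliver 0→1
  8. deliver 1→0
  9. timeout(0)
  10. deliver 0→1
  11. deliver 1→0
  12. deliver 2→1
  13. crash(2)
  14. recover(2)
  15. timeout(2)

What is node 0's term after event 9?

2

[1] timeout(0) → N0(cand t1 [-])
[2] deliver 0→2 → N2(foll t1 [-])
[3] deliver 2→0 → N0(lead t1 [-])
[4] deliver 0→1 → N1(foll t1 [-])
[5] deliver 1→0 → ∅
[6] propose(0,'w') → N0(lead t1 [w])
[7] deliver 0→1 → N1(foll t1 [w])
[8] deliver 1→0 → ∅
[9] timeout(0) → N0(cand t2 [w])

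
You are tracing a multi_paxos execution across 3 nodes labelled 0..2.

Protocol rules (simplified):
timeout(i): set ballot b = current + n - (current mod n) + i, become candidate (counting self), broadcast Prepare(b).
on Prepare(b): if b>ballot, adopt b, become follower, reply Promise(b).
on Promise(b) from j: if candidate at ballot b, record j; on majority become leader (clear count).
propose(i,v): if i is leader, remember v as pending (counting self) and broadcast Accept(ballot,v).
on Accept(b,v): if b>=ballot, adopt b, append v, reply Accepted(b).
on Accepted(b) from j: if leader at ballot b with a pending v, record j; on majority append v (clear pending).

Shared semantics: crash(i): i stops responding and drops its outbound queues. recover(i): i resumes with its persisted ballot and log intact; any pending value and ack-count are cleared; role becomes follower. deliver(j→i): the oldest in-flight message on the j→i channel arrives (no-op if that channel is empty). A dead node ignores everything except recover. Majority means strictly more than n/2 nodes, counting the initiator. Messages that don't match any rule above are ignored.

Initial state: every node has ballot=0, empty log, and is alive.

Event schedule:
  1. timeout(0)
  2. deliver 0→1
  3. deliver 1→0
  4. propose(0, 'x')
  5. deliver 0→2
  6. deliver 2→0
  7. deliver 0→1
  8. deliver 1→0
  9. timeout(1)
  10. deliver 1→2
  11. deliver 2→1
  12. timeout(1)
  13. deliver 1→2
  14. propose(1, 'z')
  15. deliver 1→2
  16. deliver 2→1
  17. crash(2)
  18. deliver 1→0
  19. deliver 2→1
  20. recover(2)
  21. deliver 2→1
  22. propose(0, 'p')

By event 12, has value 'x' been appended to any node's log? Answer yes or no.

e1 timeout(0): 0[cand,b=3,-]
e2 deliver 0→1: 1[foll,b=3,-]
e3 deliver 1→0: 0[lead,b=3,-]
e4 propose(0,'x'): ·
e5 deliver 0→2: 2[foll,b=3,-]
e6 deliver 2→0: ·
e7 deliver 0→1: 1[foll,b=3,x]
e8 deliver 1→0: 0[lead,b=3,x]
e9 timeout(1): 1[cand,b=7,x]
e10 deliver 1→2: 2[foll,b=7,-]
e11 deliver 2→1: 1[lead,b=7,x]
e12 timeout(1): 1[cand,b=10,x]

yes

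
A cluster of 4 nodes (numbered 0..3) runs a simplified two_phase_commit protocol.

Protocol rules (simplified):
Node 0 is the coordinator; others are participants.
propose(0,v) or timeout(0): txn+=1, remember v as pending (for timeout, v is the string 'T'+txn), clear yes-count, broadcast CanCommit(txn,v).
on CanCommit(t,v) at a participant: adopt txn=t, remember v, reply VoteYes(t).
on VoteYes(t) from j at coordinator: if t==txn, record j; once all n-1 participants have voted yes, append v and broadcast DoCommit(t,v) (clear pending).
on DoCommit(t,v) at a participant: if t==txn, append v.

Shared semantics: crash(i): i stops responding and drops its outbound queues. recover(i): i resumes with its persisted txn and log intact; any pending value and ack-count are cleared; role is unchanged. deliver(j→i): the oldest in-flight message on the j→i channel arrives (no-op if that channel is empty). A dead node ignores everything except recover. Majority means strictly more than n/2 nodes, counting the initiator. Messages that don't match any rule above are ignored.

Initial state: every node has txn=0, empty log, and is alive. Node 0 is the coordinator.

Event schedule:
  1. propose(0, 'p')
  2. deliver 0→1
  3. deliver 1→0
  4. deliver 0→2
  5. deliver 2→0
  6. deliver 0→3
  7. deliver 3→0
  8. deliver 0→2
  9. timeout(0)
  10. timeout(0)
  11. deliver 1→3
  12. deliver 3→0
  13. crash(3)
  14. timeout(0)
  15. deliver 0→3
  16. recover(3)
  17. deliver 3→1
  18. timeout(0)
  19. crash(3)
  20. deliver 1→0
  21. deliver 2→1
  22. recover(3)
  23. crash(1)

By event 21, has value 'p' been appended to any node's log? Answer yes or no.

yes

[1] propose(0,'p') → N0(coor t1 [-])
[2] deliver 0→1 → N1(part t1 [-])
[3] deliver 1→0 → ∅
[4] deliver 0→2 → N2(part t1 [-])
[5] deliver 2→0 → ∅
[6] deliver 0→3 → N3(part t1 [-])
[7] deliver 3→0 → N0(coor t1 [p])
[8] deliver 0→2 → N2(part t1 [p])
[9] timeout(0) → N0(coor t2 [p])
[10] timeout(0) → N0(coor t3 [p])
[11] deliver 1→3 → ∅
[12] deliver 3→0 → ∅
[13] crash(3) → N3(✗part t1 [-])
[14] timeout(0) → N0(coor t4 [p])
[15] deliver 0→3 → ∅
[16] recover(3) → N3(part t1 [-])
[17] deliver 3→1 → ∅
[18] timeout(0) → N0(coor t5 [p])
[19] crash(3) → N3(✗part t1 [-])
[20] deliver 1→0 → ∅
[21] deliver 2→1 → ∅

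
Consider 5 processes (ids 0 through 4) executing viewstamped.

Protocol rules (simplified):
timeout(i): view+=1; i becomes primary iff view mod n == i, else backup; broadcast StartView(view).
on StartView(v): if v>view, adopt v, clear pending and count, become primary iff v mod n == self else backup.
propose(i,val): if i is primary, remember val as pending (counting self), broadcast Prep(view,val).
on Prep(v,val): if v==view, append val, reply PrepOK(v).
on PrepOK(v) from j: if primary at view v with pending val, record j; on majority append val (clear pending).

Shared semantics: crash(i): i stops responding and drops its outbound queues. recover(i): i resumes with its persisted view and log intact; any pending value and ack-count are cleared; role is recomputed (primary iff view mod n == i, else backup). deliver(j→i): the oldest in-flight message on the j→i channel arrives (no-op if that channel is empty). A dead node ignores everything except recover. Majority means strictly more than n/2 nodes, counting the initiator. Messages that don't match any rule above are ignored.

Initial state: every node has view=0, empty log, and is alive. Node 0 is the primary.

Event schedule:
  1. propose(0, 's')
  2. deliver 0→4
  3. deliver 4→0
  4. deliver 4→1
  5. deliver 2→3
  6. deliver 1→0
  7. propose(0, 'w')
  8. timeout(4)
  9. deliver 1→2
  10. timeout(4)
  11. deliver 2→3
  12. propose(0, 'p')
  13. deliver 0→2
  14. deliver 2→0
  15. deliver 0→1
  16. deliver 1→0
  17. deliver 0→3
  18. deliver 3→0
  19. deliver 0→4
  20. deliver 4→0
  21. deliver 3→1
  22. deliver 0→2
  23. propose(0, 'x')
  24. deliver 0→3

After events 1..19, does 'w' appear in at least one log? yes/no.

after 1 — propose(0,'s'): ·
after 2 — deliver 0→4: n4:back/v0/[s]
after 3 — deliver 4→0: ·
after 4 — deliver 4→1: ·
after 5 — deliver 2→3: ·
after 6 — deliver 1→0: ·
after 7 — propose(0,'w'): ·
after 8 — timeout(4): n4:back/v1/[s]
after 9 — deliver 1→2: ·
after 10 — timeout(4): n4:back/v2/[s]
after 11 — deliver 2→3: ·
after 12 — propose(0,'p'): ·
after 13 — deliver 0→2: n2:back/v0/[s]
after 14 — deliver 2→0: ·
after 15 — deliver 0→1: n1:back/v0/[s]
after 16 — deliver 1→0: n0:prim/v0/[p]
after 17 — deliver 0→3: n3:back/v0/[s]
after 18 — deliver 3→0: ·
after 19 — deliver 0→4: ·

no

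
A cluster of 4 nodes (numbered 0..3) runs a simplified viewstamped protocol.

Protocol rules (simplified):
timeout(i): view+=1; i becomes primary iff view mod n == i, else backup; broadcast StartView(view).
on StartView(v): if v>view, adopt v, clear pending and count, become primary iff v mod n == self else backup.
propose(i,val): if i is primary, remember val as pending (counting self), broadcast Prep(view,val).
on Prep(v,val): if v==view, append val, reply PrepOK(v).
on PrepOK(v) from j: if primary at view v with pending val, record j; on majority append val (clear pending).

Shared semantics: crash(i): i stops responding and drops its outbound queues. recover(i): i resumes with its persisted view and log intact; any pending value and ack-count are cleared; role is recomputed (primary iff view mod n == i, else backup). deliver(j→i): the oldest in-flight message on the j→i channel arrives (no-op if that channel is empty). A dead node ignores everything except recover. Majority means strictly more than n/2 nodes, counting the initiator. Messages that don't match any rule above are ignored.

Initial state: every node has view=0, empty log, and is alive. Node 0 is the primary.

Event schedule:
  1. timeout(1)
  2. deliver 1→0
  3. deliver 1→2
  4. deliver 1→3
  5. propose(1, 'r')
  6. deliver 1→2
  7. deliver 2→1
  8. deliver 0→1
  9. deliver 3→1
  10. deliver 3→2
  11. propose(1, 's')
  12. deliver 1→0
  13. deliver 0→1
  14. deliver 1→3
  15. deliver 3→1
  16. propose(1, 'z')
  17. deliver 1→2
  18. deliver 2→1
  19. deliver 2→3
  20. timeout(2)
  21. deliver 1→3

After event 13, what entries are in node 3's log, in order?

empty

after 1 — timeout(1): n1:prim/v1/[-]
after 2 — deliver 1→0: n0:back/v1/[-]
after 3 — deliver 1→2: n2:back/v1/[-]
after 4 — deliver 1→3: n3:back/v1/[-]
after 5 — propose(1,'r'): ·
after 6 — deliver 1→2: n2:back/v1/[r]
after 7 — deliver 2→1: ·
after 8 — deliver 0→1: ·
after 9 — deliver 3→1: ·
after 10 — deliver 3→2: ·
after 11 — propose(1,'s'): ·
after 12 — deliver 1→0: n0:back/v1/[r]
after 13 — deliver 0→1: ·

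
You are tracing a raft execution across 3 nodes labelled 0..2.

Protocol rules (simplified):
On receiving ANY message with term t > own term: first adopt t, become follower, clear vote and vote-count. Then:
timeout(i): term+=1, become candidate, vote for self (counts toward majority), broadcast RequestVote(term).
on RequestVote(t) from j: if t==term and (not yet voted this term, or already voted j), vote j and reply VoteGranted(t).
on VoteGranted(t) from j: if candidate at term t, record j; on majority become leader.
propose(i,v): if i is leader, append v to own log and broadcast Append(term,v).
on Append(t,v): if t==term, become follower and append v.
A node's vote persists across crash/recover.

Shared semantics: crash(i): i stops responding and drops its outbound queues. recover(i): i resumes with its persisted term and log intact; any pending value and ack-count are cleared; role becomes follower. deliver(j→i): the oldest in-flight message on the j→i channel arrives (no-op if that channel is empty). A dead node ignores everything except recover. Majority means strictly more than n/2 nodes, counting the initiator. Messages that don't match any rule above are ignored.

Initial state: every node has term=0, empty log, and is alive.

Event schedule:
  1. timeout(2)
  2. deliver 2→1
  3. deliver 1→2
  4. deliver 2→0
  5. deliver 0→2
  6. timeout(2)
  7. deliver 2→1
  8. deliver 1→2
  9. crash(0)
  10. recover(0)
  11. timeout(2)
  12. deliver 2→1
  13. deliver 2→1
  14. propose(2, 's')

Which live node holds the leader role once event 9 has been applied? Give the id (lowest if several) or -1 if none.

2

e1 timeout(2): 2[cand,t=1,-]
e2 deliver 2→1: 1[foll,t=1,-]
e3 deliver 1→2: 2[lead,t=1,-]
e4 deliver 2→0: 0[foll,t=1,-]
e5 deliver 0→2: ·
e6 timeout(2): 2[cand,t=2,-]
e7 deliver 2→1: 1[foll,t=2,-]
e8 deliver 1→2: 2[lead,t=2,-]
e9 crash(0): 0[✗foll,t=1,-]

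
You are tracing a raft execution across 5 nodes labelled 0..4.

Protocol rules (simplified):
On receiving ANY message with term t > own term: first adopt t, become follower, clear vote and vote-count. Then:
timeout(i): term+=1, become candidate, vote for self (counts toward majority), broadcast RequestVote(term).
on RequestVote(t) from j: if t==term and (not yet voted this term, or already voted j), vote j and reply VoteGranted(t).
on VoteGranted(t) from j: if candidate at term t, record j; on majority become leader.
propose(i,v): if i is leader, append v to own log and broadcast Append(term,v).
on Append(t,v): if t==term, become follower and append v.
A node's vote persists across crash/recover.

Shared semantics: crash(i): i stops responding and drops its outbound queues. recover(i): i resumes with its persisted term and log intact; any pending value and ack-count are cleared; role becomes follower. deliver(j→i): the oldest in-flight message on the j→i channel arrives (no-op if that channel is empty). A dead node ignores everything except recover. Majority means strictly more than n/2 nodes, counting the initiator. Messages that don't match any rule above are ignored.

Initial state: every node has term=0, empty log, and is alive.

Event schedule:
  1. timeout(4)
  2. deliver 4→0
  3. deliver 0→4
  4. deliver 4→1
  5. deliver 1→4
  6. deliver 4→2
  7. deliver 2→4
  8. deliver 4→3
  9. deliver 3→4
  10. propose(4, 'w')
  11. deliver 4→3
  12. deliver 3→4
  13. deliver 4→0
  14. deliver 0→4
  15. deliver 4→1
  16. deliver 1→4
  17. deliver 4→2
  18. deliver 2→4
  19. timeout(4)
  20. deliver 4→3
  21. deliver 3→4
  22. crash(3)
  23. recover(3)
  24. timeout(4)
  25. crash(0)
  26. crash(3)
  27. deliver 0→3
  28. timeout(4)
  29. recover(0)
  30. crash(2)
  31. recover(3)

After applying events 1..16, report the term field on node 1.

after 1 — timeout(4): n4:cand/t1/[-]
after 2 — deliver 4→0: n0:foll/t1/[-]
after 3 — deliver 0→4: ·
after 4 — deliver 4→1: n1:foll/t1/[-]
after 5 — deliver 1→4: n4:lead/t1/[-]
after 6 — deliver 4→2: n2:foll/t1/[-]
after 7 — deliver 2→4: ·
after 8 — deliver 4→3: n3:foll/t1/[-]
after 9 — deliver 3→4: ·
after 10 — propose(4,'w'): n4:lead/t1/[w]
after 11 — deliver 4→3: n3:foll/t1/[w]
after 12 — deliver 3→4: ·
after 13 — deliver 4→0: n0:foll/t1/[w]
after 14 — deliver 0→4: ·
after 15 — deliver 4→1: n1:foll/t1/[w]
after 16 — deliver 1→4: ·

1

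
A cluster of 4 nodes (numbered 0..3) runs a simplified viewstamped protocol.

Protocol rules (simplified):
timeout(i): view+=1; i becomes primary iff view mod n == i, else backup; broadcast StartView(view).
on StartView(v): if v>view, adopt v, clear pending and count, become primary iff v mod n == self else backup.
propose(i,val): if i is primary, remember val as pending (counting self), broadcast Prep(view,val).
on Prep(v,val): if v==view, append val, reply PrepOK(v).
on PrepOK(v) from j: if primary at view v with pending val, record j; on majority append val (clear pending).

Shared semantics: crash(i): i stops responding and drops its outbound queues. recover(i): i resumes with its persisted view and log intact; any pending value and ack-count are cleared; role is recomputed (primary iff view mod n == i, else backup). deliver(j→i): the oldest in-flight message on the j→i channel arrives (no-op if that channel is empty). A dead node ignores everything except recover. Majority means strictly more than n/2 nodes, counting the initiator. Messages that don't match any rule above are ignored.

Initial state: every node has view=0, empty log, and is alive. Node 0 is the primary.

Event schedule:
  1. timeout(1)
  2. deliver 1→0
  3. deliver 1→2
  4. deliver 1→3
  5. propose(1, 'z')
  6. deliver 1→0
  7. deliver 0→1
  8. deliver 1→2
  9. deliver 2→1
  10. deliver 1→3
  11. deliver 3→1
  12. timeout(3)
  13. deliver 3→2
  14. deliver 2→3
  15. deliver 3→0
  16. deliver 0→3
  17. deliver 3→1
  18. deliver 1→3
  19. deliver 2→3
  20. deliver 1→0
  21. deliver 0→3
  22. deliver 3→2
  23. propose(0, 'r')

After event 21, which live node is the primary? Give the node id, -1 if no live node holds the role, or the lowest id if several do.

2

after 1 — timeout(1): n1:prim/v1/[-]
after 2 — deliver 1→0: n0:back/v1/[-]
after 3 — deliver 1→2: n2:back/v1/[-]
after 4 — deliver 1→3: n3:back/v1/[-]
after 5 — propose(1,'z'): ·
after 6 — deliver 1→0: n0:back/v1/[z]
after 7 — deliver 0→1: ·
after 8 — deliver 1→2: n2:back/v1/[z]
after 9 — deliver 2→1: n1:prim/v1/[z]
after 10 — deliver 1→3: n3:back/v1/[z]
after 11 — deliver 3→1: ·
after 12 — timeout(3): n3:back/v2/[z]
after 13 — deliver 3→2: n2:prim/v2/[z]
after 14 — deliver 2→3: ·
after 15 — deliver 3→0: n0:back/v2/[z]
after 16 — deliver 0→3: ·
after 17 — deliver 3→1: n1:back/v2/[z]
after 18 — deliver 1→3: ·
after 19 — deliver 2→3: ·
after 20 — deliver 1→0: ·
after 21 — deliver 0→3: ·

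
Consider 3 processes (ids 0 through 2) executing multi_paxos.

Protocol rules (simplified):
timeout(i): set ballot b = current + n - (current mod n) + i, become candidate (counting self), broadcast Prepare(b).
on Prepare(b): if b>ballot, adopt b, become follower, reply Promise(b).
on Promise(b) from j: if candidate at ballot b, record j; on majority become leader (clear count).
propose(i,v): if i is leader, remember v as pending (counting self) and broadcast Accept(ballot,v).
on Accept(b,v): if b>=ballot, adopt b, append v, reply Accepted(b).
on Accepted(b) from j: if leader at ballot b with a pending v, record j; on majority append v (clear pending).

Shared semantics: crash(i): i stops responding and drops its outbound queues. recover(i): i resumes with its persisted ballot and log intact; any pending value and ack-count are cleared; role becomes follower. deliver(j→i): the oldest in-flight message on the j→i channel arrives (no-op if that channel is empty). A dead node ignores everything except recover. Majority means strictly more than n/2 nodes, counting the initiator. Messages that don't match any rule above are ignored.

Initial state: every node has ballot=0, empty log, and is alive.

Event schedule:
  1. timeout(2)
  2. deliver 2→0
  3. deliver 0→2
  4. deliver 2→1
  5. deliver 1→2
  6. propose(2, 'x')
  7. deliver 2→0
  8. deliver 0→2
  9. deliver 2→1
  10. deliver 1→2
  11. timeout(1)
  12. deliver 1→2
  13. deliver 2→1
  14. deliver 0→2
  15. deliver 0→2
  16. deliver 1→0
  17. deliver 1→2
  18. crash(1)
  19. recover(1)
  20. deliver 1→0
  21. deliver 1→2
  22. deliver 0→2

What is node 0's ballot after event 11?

after 1 — timeout(2): n2:cand/b5/[-]
after 2 — deliver 2→0: n0:foll/b5/[-]
after 3 — deliver 0→2: n2:lead/b5/[-]
after 4 — deliver 2→1: n1:foll/b5/[-]
after 5 — deliver 1→2: ·
after 6 — propose(2,'x'): ·
after 7 — deliver 2→0: n0:foll/b5/[x]
after 8 — deliver 0→2: n2:lead/b5/[x]
after 9 — deliver 2→1: n1:foll/b5/[x]
after 10 — deliver 1→2: ·
after 11 — timeout(1): n1:cand/b7/[x]

5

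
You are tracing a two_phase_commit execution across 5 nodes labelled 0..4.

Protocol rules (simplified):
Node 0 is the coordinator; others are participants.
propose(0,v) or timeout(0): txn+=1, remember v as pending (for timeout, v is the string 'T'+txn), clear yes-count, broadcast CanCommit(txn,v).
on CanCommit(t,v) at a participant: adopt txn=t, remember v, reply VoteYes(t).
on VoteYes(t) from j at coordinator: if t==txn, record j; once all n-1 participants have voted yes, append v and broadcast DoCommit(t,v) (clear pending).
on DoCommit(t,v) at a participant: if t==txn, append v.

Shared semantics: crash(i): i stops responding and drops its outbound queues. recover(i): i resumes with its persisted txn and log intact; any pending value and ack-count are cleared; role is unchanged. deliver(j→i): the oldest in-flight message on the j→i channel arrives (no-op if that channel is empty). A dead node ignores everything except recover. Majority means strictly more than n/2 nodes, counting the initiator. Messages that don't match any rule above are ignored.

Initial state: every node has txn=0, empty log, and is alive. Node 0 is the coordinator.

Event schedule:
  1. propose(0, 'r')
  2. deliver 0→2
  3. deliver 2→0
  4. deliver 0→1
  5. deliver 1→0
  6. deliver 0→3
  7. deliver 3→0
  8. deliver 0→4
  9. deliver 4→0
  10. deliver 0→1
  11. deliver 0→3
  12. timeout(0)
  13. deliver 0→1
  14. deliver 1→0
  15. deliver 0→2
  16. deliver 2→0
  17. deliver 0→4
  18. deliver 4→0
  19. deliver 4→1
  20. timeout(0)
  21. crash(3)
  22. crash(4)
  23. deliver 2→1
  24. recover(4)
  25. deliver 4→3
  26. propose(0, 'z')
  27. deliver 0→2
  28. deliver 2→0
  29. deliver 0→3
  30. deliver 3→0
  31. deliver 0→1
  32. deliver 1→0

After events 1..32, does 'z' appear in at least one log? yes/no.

[1] propose(0,'r') → N0(coor t1 [-])
[2] deliver 0→2 → N2(part t1 [-])
[3] deliver 2→0 → ∅
[4] deliver 0→1 → N1(part t1 [-])
[5] deliver 1→0 → ∅
[6] deliver 0→3 → N3(part t1 [-])
[7] deliver 3→0 → ∅
[8] deliver 0→4 → N4(part t1 [-])
[9] deliver 4→0 → N0(coor t1 [r])
[10] deliver 0→1 → N1(part t1 [r])
[11] deliver 0→3 → N3(part t1 [r])
[12] timeout(0) → N0(coor t2 [r])
[13] deliver 0→1 → N1(part t2 [r])
[14] deliver 1→0 → ∅
[15] deliver 0→2 → N2(part t1 [r])
[16] deliver 2→0 → ∅
[17] deliver 0→4 → N4(part t1 [r])
[18] deliver 4→0 → ∅
[19] deliver 4→1 → ∅
[20] timeout(0) → N0(coor t3 [r])
[21] crash(3) → N3(✗part t1 [r])
[22] crash(4) → N4(✗part t1 [r])
[23] deliver 2→1 → ∅
[24] recover(4) → N4(part t1 [r])
[25] deliver 4→3 → ∅
[26] propose(0,'z') → N0(coor t4 [r])
[27] deliver 0→2 → N2(part t2 [r])
[28] deliver 2→0 → ∅
[29] deliver 0→3 → ∅
[30] deliver 3→0 → ∅
[31] deliver 0→1 → N1(part t3 [r])
[32] deliver 1→0 → ∅

no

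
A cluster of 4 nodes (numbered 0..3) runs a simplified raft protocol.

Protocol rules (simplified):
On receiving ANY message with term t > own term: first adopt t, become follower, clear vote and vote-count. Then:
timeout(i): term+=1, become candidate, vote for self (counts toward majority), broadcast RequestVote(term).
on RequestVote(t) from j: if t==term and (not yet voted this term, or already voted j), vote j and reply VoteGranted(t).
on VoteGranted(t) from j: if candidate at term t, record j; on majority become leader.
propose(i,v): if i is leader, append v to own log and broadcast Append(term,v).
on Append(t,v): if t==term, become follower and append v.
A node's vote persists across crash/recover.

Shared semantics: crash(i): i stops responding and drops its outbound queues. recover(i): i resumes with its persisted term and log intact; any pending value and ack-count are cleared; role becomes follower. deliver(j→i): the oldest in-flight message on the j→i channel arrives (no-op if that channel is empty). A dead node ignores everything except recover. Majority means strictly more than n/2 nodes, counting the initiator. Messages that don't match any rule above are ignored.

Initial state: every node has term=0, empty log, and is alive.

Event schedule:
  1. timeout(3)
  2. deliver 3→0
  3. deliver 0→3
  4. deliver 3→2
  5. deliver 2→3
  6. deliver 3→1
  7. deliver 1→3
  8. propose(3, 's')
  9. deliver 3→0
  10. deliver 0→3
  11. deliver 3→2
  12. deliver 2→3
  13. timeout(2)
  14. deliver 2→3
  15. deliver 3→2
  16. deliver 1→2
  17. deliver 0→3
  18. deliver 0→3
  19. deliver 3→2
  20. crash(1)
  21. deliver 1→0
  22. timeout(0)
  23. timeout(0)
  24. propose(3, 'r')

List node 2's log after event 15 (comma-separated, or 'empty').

step 1 timeout(3): 3={cand,t=1,log=-}
step 2 deliver 3→0: 0={foll,t=1,log=-}
step 3 deliver 0→3: —
step 4 deliver 3→2: 2={foll,t=1,log=-}
step 5 deliver 2→3: 3={lead,t=1,log=-}
step 6 deliver 3→1: 1={foll,t=1,log=-}
step 7 deliver 1→3: —
step 8 propose(3,'s'): 3={lead,t=1,log=s}
step 9 deliver 3→0: 0={foll,t=1,log=s}
step 10 deliver 0→3: —
step 11 deliver 3→2: 2={foll,t=1,log=s}
step 12 deliver 2→3: —
step 13 timeout(2): 2={cand,t=2,log=s}
step 14 deliver 2→3: 3={foll,t=2,log=s}
step 15 deliver 3→2: —

s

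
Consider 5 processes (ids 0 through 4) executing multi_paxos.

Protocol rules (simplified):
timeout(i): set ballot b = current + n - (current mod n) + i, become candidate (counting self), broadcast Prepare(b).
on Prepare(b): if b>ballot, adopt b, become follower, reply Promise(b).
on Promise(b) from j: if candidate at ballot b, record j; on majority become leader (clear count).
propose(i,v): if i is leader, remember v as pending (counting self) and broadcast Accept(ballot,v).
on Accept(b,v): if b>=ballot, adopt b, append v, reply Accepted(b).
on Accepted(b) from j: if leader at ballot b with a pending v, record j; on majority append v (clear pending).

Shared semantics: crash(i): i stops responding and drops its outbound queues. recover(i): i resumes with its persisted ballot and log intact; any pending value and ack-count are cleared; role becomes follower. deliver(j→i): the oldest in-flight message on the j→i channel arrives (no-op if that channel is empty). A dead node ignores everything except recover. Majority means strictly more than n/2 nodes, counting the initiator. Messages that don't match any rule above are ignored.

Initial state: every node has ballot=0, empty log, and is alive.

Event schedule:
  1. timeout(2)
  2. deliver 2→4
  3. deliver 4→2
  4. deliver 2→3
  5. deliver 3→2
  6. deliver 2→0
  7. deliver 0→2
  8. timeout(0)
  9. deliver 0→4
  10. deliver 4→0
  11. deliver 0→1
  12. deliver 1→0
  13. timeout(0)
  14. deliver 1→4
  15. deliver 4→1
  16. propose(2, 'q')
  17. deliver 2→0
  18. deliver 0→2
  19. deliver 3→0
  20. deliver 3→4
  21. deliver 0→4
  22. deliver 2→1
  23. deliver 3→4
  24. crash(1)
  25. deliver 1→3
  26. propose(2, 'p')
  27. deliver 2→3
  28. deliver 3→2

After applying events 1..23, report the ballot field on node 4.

15

after 1 — timeout(2): n2:cand/b7/[-]
after 2 — deliver 2→4: n4:foll/b7/[-]
after 3 — deliver 4→2: ·
after 4 — deliver 2→3: n3:foll/b7/[-]
after 5 — deliver 3→2: n2:lead/b7/[-]
after 6 — deliver 2→0: n0:foll/b7/[-]
after 7 — deliver 0→2: ·
after 8 — timeout(0): n0:cand/b10/[-]
after 9 — deliver 0→4: n4:foll/b10/[-]
after 10 — deliver 4→0: ·
after 11 — deliver 0→1: n1:foll/b10/[-]
after 12 — deliver 1→0: n0:lead/b10/[-]
after 13 — timeout(0): n0:cand/b15/[-]
after 14 — deliver 1→4: ·
after 15 — deliver 4→1: ·
after 16 — propose(2,'q'): ·
after 17 — deliver 2→0: ·
after 18 — deliver 0→2: n2:foll/b10/[-]
after 19 — deliver 3→0: ·
after 20 — deliver 3→4: ·
after 21 — deliver 0→4: n4:foll/b15/[-]
after 22 — deliver 2→1: ·
after 23 — deliver 3→4: ·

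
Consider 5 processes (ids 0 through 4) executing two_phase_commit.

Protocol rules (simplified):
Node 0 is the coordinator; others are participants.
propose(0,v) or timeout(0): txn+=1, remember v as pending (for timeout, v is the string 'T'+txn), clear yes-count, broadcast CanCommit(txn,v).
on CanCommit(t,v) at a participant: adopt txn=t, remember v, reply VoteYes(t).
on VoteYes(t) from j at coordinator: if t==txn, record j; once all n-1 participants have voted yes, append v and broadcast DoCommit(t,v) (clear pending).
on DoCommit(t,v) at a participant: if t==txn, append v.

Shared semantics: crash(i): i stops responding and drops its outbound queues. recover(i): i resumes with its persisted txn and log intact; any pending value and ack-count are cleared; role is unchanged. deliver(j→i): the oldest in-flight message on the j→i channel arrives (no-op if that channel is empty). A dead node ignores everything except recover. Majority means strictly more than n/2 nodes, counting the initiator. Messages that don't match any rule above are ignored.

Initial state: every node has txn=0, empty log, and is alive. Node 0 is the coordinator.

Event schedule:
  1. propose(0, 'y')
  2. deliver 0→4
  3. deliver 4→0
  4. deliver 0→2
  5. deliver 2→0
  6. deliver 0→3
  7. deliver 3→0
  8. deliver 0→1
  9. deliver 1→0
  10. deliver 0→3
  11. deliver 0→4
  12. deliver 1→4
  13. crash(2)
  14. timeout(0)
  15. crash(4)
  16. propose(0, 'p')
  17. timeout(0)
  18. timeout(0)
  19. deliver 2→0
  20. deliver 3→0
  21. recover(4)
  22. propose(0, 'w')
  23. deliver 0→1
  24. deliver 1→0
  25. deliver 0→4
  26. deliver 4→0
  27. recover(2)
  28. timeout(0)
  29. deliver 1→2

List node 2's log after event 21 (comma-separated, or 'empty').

1. propose(0,'y'):  <0:coor t1 ->
2. deliver 0→4:  <4:part t1 ->
3. deliver 4→0:  nop
4. deliver 0→2:  <2:part t1 ->
5. deliver 2→0:  nop
6. deliver 0→3:  <3:part t1 ->
7. deliver 3→0:  nop
8. deliver 0→1:  <1:part t1 ->
9. deliver 1→0:  <0:coor t1 y>
10. deliver 0→3:  <3:part t1 y>
11. deliver 0→4:  <4:part t1 y>
12. deliver 1→4:  nop
13. crash(2):  <2:✗part t1 ->
14. timeout(0):  <0:coor t2 y>
15. crash(4):  <4:✗part t1 y>
16. propose(0,'p'):  <0:coor t3 y>
17. timeout(0):  <0:coor t4 y>
18. timeout(0):  <0:coor t5 y>
19. deliver 2→0:  nop
20. deliver 3→0:  nop
21. recover(4):  <4:part t1 y>

empty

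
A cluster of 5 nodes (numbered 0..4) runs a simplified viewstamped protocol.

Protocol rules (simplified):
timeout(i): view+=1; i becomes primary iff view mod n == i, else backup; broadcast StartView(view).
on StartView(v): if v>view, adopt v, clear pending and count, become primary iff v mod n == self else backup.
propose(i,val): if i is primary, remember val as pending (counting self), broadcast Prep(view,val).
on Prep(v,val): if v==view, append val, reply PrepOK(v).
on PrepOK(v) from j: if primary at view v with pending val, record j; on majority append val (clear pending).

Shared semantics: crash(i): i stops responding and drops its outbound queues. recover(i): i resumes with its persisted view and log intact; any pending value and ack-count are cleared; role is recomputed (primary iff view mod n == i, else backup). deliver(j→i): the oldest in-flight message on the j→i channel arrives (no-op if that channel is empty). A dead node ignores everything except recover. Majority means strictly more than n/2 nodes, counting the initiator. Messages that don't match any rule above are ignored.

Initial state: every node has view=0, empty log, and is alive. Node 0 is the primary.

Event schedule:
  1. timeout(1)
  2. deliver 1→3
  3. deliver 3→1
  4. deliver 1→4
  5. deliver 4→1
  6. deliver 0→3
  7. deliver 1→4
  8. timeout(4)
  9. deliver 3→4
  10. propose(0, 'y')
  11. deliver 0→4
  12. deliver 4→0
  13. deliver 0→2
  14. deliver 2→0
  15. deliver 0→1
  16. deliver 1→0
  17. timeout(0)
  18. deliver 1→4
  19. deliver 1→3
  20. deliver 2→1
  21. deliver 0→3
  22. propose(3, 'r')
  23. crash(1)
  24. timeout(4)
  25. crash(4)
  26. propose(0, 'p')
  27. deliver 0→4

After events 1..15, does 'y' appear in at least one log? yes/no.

yes

step 1 timeout(1): 1={prim,v=1,log=-}
step 2 deliver 1→3: 3={back,v=1,log=-}
step 3 deliver 3→1: —
step 4 deliver 1→4: 4={back,v=1,log=-}
step 5 deliver 4→1: —
step 6 deliver 0→3: —
step 7 deliver 1→4: —
step 8 timeout(4): 4={back,v=2,log=-}
step 9 deliver 3→4: —
step 10 propose(0,'y'): —
step 11 deliver 0→4: —
step 12 deliver 4→0: 0={back,v=2,log=-}
step 13 deliver 0→2: 2={back,v=0,log=y}
step 14 deliver 2→0: —
step 15 deliver 0→1: —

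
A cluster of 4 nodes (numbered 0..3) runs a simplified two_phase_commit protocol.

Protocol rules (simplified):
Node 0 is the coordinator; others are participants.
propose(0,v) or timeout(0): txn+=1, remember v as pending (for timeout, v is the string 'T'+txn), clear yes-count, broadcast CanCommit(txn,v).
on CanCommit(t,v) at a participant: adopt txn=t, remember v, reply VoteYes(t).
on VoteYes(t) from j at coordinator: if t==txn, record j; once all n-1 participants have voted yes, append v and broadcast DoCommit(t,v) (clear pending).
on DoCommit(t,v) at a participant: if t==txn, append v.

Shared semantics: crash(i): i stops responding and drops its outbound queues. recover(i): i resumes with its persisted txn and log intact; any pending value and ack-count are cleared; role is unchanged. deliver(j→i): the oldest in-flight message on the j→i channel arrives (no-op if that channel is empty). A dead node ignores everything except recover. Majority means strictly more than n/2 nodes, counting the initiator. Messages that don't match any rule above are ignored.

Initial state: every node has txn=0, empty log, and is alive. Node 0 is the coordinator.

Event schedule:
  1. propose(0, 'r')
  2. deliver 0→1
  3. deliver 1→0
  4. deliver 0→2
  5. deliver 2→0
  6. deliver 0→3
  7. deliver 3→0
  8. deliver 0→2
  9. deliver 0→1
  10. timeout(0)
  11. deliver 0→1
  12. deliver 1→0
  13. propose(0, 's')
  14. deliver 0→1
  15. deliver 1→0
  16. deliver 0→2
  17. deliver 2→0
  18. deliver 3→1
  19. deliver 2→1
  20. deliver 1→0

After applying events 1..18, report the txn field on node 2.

after 1 — propose(0,'r'): n0:coor/t1/[-]
after 2 — deliver 0→1: n1:part/t1/[-]
after 3 — deliver 1→0: ·
after 4 — deliver 0→2: n2:part/t1/[-]
after 5 — deliver 2→0: ·
after 6 — deliver 0→3: n3:part/t1/[-]
after 7 — deliver 3→0: n0:coor/t1/[r]
after 8 — deliver 0→2: n2:part/t1/[r]
after 9 — deliver 0→1: n1:part/t1/[r]
after 10 — timeout(0): n0:coor/t2/[r]
after 11 — deliver 0→1: n1:part/t2/[r]
after 12 — deliver 1→0: ·
after 13 — propose(0,'s'): n0:coor/t3/[r]
after 14 — deliver 0→1: n1:part/t3/[r]
after 15 — deliver 1→0: ·
after 16 — deliver 0→2: n2:part/t2/[r]
after 17 — deliver 2→0: ·
after 18 — deliver 3→1: ·

2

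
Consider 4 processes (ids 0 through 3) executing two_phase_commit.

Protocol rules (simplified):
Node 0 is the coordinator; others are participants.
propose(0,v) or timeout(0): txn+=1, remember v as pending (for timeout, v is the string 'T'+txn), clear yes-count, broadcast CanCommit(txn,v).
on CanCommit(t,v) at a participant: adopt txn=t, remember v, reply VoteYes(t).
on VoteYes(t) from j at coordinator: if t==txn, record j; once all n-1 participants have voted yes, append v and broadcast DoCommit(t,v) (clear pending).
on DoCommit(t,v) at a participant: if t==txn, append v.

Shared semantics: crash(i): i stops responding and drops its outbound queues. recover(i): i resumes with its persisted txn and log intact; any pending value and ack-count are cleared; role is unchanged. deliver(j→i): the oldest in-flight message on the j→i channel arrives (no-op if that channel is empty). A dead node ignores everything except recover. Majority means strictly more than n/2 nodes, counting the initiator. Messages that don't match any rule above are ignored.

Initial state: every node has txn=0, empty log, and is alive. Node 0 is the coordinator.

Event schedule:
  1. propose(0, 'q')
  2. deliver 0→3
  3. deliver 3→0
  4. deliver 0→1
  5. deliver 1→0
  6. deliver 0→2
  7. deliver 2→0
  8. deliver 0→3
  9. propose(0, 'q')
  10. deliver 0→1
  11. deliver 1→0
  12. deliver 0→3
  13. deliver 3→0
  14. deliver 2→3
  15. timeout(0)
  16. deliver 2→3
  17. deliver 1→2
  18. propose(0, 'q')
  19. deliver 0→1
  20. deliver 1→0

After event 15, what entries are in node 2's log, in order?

1. propose(0,'q'):  <0:coor t1 ->
2. deliver 0→3:  <3:part t1 ->
3. deliver 3→0:  nop
4. deliver 0→1:  <1:part t1 ->
5. deliver 1→0:  nop
6. deliver 0→2:  <2:part t1 ->
7. deliver 2→0:  <0:coor t1 q>
8. deliver 0→3:  <3:part t1 q>
9. propose(0,'q'):  <0:coor t2 q>
10. deliver 0→1:  <1:part t1 q>
11. deliver 1→0:  nop
12. deliver 0→3:  <3:part t2 q>
13. deliver 3→0:  nop
14. deliver 2→3:  nop
15. timeout(0):  <0:coor t3 q>

empty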